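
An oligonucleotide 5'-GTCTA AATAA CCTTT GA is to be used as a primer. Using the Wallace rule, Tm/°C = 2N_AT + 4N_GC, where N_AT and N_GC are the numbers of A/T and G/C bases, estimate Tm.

G=2, C=3, T=6, A=6
AT pairs contribute 12, GC pairs contribute 5.
Tm = 2×12 + 4×5 = 44°C

44°C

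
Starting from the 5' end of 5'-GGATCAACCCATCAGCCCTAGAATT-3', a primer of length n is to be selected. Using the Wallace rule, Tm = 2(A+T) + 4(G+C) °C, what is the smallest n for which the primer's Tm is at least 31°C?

First 9 bases: GGATCAACC → Tm = 28°C (< 31°C)
First 10 bases: GGATCAACCC → Tm = 32°C (≥ 31°C)
Each additional base adds 2°C (A/T) or 4°C (G/C), so Tm is non-decreasing in n; n = 10 is the first length to reach 31°C.

n = 10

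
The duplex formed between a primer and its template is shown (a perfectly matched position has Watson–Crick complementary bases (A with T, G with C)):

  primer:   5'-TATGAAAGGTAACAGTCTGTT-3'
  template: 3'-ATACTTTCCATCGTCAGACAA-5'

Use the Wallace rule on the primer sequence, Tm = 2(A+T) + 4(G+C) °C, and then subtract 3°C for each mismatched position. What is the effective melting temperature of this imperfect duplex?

53°C

Primer base counts: A=7, T=7, G=5, C=2 → A+T=14, G+C=7
Perfect-match Tm = 2(14) + 4(7) = 28 + 28 = 56°C
Mismatches (positions where the bases are not complementary): 1 (at position 12)
Effective Tm = 56 − 1×3 = 56 − 3 = 53°C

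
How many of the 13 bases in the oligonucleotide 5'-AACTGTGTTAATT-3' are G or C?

3

Base counts: C=1, T=6, G=2, A=4
Total G or C: 2 + 1 = 3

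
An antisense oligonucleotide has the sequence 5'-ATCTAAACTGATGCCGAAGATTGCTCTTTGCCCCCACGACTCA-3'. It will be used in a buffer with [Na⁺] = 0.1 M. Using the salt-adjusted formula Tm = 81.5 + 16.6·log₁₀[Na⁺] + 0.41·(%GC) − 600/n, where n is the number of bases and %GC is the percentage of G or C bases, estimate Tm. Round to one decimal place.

71.0°C

Length n = 43. Counting bases: T=11, C=14, A=11, G=7
G+C = 21, so %GC = 21/43 × 100 = 48.837%
Salt term: 16.6 × (-1) = -16.6
GC term: 0.41 × 48.837 = 20.023; length term: −600/43 = −13.953
Tm = 81.5 + (-16.6) + 20.023 − 13.953 = 70.97 → 71.0°C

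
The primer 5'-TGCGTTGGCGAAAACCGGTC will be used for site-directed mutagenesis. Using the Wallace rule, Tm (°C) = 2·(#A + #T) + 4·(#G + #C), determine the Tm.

Scanning the sequence gives C=5, G=7, T=4, A=4.
AT pairs contribute 8, GC pairs contribute 12.
Tm = 2×8 + 4×12 = 64°C

64°C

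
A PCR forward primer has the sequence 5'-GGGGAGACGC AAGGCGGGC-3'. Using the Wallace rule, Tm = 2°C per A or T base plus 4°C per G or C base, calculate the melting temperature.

68°C

Counting bases: A=4, C=4, G=11, T=0
AT pairs contribute 4, GC pairs contribute 15.
Tm = 4·15 + 2·4 = 60 + 8 = 68°C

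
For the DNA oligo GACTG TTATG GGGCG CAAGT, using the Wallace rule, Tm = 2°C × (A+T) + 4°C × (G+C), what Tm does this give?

62°C

Counting bases: A=4, T=5, C=3, G=8
So N_AT = 9 and N_GC = 11.
Tm = 2×9 + 4×11 = 62°C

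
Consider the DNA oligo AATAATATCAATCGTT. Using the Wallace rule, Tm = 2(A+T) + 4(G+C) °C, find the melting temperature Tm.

Scanning the sequence gives G=1, A=7, C=2, T=6.
AT pairs contribute 13, GC pairs contribute 3.
Tm = 2(13) + 4(3) = 26 + 12 = 38°C

38°C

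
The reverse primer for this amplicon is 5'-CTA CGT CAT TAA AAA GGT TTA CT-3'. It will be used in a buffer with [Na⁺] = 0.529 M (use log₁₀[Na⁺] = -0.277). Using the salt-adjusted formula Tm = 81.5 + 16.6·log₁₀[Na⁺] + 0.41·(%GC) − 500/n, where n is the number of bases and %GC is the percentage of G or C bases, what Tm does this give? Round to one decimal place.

Length n = 23. Base counts: G=3, T=8, C=4, A=8
G+C = 7, so %GC = 7/23 × 100 = 30.435%
Salt term: 16.6 × (-0.277) = -4.598
GC term: 0.41 × 30.435 = 12.478; length term: −500/23 = −21.739
Tm = 81.5 + (-4.598) + 12.478 − 21.739 = 67.641 → 67.6°C

67.6°C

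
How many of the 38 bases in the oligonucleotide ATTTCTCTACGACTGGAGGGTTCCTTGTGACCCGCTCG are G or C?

A=5, T=12, C=11, G=10
Total G or C: 10 + 11 = 21

21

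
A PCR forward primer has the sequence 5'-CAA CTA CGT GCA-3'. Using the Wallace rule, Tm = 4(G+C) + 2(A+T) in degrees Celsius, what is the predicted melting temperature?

Scanning the sequence gives C=4, T=2, G=2, A=4.
So N_AT = 6 and N_GC = 6.
Tm = 2(6) + 4(6) = 12 + 24 = 36°C

36°C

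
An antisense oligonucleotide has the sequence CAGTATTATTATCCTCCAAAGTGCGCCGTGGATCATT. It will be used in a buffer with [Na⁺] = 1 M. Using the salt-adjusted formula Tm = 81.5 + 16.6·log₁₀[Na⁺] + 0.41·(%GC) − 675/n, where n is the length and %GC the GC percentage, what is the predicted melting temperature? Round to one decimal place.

Length n = 37. G=7, C=9, T=12, A=9
G+C = 16, so %GC = 16/37 × 100 = 43.243%
Salt term: 16.6 × (0) = 0
GC term: 0.41 × 43.243 = 17.73; length term: −675/37 = −18.243
Tm = 81.5 + (0) + 17.73 − 18.243 = 80.987 → 81.0°C

81.0°C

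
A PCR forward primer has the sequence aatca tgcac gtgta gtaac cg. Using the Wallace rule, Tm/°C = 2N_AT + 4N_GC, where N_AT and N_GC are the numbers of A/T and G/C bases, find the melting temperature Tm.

A=7, C=5, T=5, G=5
A+T = 12, G+C = 10
Tm = 2×12 + 4×10 = 64°C

64°C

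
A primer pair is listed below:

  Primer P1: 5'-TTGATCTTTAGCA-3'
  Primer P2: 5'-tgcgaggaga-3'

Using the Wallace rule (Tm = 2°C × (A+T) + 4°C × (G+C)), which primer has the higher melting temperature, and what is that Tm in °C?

Primer P1: A+T=9, G+C=4 → Tm = 2(9)+4(4) = 34°C
Primer P2: A+T=4, G+C=6 → Tm = 2(4)+4(6) = 32°C
34°C vs 32°C → primer P1 is higher.

Primer P1, 34°C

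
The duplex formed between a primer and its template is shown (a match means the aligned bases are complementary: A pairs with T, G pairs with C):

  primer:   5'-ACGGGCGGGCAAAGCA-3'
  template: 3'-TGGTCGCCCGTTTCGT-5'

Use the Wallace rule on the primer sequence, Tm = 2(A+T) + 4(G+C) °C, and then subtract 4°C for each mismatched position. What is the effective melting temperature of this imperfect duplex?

Primer base counts: A=5, T=0, G=7, C=4 → A+T=5, G+C=11
Perfect-match Tm = 2(5) + 4(11) = 10 + 44 = 54°C
Mismatches (positions where the bases are not complementary): 2 (at positions 3, 4)
Effective Tm = 54 − 2×4 = 54 − 8 = 46°C

46°C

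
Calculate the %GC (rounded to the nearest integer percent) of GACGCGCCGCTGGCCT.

81%

Scanning the sequence gives C=7, G=6, A=1, T=2.
G+C = 6 + 7 = 13 out of 16 bases
%GC = 13/16 × 100 = 81.25% ≈ 81%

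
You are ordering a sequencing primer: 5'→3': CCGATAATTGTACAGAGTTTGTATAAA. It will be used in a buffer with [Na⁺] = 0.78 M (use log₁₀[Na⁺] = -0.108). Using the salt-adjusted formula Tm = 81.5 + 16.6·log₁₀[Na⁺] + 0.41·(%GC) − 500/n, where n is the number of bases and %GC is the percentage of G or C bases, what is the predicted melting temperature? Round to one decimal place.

Length n = 27. Counting bases: A=10, G=5, T=9, C=3
G+C = 8, so %GC = 8/27 × 100 = 29.63%
Salt term: 16.6 × (-0.108) = -1.793
GC term: 0.41 × 29.63 = 12.148; length term: −500/27 = −18.519
Tm = 81.5 + (-1.793) + 12.148 − 18.519 = 73.336 → 73.3°C

73.3°C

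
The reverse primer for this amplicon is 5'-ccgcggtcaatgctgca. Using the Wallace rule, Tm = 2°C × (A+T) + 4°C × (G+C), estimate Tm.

Scanning the sequence gives A=3, T=3, G=5, C=6.
A+T = 6, G+C = 11
Tm = 2×6 + 4×11 = 56°C

56°C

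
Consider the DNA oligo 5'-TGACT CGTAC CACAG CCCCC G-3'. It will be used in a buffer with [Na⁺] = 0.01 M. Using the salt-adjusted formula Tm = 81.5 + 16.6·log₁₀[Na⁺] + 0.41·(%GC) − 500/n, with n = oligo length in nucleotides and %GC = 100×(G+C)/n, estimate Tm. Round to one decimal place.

51.8°C

Length n = 21. Scanning the sequence gives T=3, G=4, C=10, A=4.
G+C = 14, so %GC = 14/21 × 100 = 66.667%
Salt term: 16.6 × (-2) = -33.2
GC term: 0.41 × 66.667 = 27.333; length term: −500/21 = −23.81
Tm = 81.5 + (-33.2) + 27.333 − 23.81 = 51.823 → 51.8°C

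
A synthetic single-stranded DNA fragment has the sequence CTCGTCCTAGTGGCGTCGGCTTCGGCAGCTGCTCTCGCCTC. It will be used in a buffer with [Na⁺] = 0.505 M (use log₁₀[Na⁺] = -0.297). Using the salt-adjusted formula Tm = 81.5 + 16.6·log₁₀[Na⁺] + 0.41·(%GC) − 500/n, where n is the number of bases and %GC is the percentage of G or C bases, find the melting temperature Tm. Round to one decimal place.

92.4°C

Length n = 41. A=2, G=12, C=16, T=11
G+C = 28, so %GC = 28/41 × 100 = 68.293%
Salt term: 16.6 × (-0.297) = -4.93
GC term: 0.41 × 68.293 = 28; length term: −500/41 = −12.195
Tm = 81.5 + (-4.93) + 28 − 12.195 = 92.375 → 92.4°C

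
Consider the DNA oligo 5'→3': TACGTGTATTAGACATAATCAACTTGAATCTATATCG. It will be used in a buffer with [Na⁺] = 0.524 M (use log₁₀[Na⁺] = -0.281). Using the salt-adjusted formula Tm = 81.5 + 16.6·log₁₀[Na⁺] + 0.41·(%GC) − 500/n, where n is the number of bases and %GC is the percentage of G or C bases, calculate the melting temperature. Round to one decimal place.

Length n = 37. Counting bases: G=5, C=6, T=13, A=13
G+C = 11, so %GC = 11/37 × 100 = 29.73%
Salt term: 16.6 × (-0.281) = -4.665
GC term: 0.41 × 29.73 = 12.189; length term: −500/37 = −13.514
Tm = 81.5 + (-4.665) + 12.189 − 13.514 = 75.51 → 75.5°C

75.5°C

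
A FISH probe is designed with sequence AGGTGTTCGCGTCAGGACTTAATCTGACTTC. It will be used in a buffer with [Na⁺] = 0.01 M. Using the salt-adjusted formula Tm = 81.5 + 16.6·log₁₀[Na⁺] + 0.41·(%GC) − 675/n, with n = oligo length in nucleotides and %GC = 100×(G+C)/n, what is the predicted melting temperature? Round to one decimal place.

46.4°C

Length n = 31. Scanning the sequence gives G=8, T=10, A=6, C=7.
G+C = 15, so %GC = 15/31 × 100 = 48.387%
Salt term: 16.6 × (-2) = -33.2
GC term: 0.41 × 48.387 = 19.839; length term: −675/31 = −21.774
Tm = 81.5 + (-33.2) + 19.839 − 21.774 = 46.365 → 46.4°C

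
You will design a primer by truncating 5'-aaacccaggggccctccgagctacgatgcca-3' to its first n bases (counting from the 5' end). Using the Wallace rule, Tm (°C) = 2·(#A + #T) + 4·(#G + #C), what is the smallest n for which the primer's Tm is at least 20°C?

n = 7

First 6 bases: AAACCC → Tm = 18°C (< 20°C)
First 7 bases: AAACCCA → Tm = 20°C (≥ 20°C)
Each additional base adds 2°C (A/T) or 4°C (G/C), so Tm is non-decreasing in n; n = 7 is the first length to reach 20°C.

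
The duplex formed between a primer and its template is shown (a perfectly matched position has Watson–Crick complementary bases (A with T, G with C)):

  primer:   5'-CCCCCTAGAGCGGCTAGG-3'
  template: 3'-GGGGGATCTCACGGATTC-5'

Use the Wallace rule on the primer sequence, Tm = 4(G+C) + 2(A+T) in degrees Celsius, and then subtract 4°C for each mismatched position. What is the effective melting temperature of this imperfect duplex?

50°C

Primer base counts: A=3, T=2, G=6, C=7 → A+T=5, G+C=13
Perfect-match Tm = 2(5) + 4(13) = 10 + 52 = 62°C
Mismatches (positions where the bases are not complementary): 3 (at positions 11, 13, 17)
Effective Tm = 62 − 3×4 = 62 − 12 = 50°C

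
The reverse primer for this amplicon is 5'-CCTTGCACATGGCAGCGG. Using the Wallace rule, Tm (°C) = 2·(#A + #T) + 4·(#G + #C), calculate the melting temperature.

C=6, T=3, G=6, A=3
AT pairs contribute 6, GC pairs contribute 12.
Tm = 2×6 + 4×12 = 60°C

60°C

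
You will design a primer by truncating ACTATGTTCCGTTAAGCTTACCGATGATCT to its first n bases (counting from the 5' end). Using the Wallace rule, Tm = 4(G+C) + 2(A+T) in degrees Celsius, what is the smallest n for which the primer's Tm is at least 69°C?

n = 25

First 24 bases: ACTATGTTCCGTTAAGCTTACCGA → Tm = 68°C (< 69°C)
First 25 bases: ACTATGTTCCGTTAAGCTTACCGAT → Tm = 70°C (≥ 69°C)
Since every base adds ≥2°C, Tm only increases with n, so the threshold is first crossed at n = 25.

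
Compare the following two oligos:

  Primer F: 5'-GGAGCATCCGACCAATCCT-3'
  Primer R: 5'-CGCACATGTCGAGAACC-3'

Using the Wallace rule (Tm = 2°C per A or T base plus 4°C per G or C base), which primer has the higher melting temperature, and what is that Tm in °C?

Primer F, 60°C

Primer F: A+T=8, G+C=11 → Tm = 2(8)+4(11) = 60°C
Primer R: A+T=7, G+C=10 → Tm = 2(7)+4(10) = 54°C
60°C vs 54°C → primer F is higher.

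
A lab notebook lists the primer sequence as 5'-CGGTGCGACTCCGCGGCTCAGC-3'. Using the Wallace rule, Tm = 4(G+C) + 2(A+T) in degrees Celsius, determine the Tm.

Base counts: G=8, C=9, A=2, T=3
AT pairs contribute 5, GC pairs contribute 17.
Tm = 2(5) + 4(17) = 10 + 68 = 78°C

78°C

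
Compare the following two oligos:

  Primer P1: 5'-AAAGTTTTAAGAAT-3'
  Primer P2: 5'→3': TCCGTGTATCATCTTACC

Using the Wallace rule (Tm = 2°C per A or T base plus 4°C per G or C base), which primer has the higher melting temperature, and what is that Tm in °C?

Primer P1: A+T=12, G+C=2 → Tm = 2(12)+4(2) = 32°C
Primer P2: A+T=10, G+C=8 → Tm = 2(10)+4(8) = 52°C
32°C vs 52°C → primer P2 is higher.

Primer P2, 52°C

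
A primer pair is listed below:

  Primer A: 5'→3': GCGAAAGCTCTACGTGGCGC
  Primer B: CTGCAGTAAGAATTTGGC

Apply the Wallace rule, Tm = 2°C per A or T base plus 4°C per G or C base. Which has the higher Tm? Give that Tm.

Primer A, 66°C

Primer A: A+T=7, G+C=13 → Tm = 2(7)+4(13) = 66°C
Primer B: A+T=10, G+C=8 → Tm = 2(10)+4(8) = 52°C
66°C vs 52°C → primer A is higher.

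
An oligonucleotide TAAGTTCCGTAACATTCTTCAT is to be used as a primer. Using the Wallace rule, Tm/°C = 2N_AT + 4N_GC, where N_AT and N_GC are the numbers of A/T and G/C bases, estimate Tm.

G=2, A=6, C=5, T=9
A+T = 15, G+C = 7
Tm = 4·7 + 2·15 = 28 + 30 = 58°C

58°C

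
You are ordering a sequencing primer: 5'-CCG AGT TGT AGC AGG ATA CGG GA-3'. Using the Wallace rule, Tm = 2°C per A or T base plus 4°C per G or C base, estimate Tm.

Base counts: C=4, G=9, A=6, T=4
AT pairs contribute 10, GC pairs contribute 13.
Tm = 2(10) + 4(13) = 20 + 52 = 72°C

72°C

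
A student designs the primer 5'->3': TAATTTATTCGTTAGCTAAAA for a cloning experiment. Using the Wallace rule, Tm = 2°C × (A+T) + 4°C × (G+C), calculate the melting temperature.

50°C

A=8, C=2, G=2, T=9
So N_AT = 17 and N_GC = 4.
Tm = 2(17) + 4(4) = 34 + 16 = 50°C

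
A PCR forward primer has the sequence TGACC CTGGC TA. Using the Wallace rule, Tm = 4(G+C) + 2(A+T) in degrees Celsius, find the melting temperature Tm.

38°C

Scanning the sequence gives C=4, T=3, A=2, G=3.
A+T = 5, G+C = 7
Tm = 4·7 + 2·5 = 28 + 10 = 38°C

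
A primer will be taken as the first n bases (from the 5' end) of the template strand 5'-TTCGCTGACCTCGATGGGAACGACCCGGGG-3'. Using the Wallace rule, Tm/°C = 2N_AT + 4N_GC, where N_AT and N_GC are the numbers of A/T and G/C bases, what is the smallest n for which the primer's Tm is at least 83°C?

First 25 bases: TTCGCTGACCTCGATGGGAACGACC → Tm = 80°C (< 83°C)
First 26 bases: TTCGCTGACCTCGATGGGAACGACCC → Tm = 84°C (≥ 83°C)
Since every base adds ≥2°C, Tm only increases with n, so the threshold is first crossed at n = 26.

n = 26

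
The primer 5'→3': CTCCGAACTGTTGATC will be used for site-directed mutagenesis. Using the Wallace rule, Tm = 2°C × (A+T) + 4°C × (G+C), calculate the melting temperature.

48°C

Base counts: C=5, G=3, T=5, A=3
So N_AT = 8 and N_GC = 8.
Tm = 2×8 + 4×8 = 48°C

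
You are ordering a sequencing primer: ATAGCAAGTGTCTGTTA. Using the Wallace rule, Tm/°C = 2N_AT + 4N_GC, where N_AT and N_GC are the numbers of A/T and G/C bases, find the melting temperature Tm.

Base counts: T=6, A=5, G=4, C=2
AT pairs contribute 11, GC pairs contribute 6.
Tm = 2(11) + 4(6) = 22 + 24 = 46°C

46°C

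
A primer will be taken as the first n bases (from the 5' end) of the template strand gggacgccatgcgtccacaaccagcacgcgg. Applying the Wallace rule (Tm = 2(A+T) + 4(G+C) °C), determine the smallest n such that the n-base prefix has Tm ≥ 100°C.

n = 30

First 29 bases: GGGACGCCATGCGTCCACAACCAGCACGC → Tm = 98°C (< 100°C)
First 30 bases: GGGACGCCATGCGTCCACAACCAGCACGCG → Tm = 102°C (≥ 100°C)
Since every base adds ≥2°C, Tm only increases with n, so the threshold is first crossed at n = 30.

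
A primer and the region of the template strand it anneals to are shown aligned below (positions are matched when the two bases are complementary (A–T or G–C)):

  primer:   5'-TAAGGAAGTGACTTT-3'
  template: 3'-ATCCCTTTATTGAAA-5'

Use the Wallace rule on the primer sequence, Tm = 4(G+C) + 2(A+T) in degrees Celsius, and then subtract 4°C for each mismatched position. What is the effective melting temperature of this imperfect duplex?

Primer base counts: A=5, T=5, G=4, C=1 → A+T=10, G+C=5
Perfect-match Tm = 2(10) + 4(5) = 20 + 20 = 40°C
Mismatches (positions where the bases are not complementary): 3 (at positions 3, 8, 10)
Effective Tm = 40 − 3×4 = 40 − 12 = 28°C

28°C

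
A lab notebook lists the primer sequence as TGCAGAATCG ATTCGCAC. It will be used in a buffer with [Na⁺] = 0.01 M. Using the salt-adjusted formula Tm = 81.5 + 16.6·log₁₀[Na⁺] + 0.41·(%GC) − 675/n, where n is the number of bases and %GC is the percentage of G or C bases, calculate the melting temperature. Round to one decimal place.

31.3°C

Length n = 18. Scanning the sequence gives T=4, C=5, G=4, A=5.
G+C = 9, so %GC = 9/18 × 100 = 50%
Salt term: 16.6 × (-2) = -33.2
GC term: 0.41 × 50 = 20.5; length term: −675/18 = −37.5
Tm = 81.5 + (-33.2) + 20.5 − 37.5 = 31.3 → 31.3°C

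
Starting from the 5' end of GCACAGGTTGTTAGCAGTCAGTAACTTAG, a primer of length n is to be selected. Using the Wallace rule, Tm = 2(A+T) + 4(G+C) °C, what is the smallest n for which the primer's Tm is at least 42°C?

n = 14

First 13 bases: GCACAGGTTGTTA → Tm = 38°C (< 42°C)
First 14 bases: GCACAGGTTGTTAG → Tm = 42°C (≥ 42°C)
Each additional base adds 2°C (A/T) or 4°C (G/C), so Tm is non-decreasing in n; n = 14 is the first length to reach 42°C.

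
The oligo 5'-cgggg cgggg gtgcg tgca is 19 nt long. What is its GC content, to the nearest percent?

Counting bases: G=12, T=2, A=1, C=4
G+C = 12 + 4 = 16 out of 19 bases
%GC = 16/19 × 100 = 84.21% ≈ 84%

84%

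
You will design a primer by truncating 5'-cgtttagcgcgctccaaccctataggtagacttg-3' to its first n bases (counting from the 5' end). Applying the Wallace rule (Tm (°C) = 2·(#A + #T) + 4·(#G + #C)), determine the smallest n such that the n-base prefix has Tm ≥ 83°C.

n = 27

First 26 bases: CGTTTAGCGCGCTCCAACCCTATAGG → Tm = 82°C (< 83°C)
First 27 bases: CGTTTAGCGCGCTCCAACCCTATAGGT → Tm = 84°C (≥ 83°C)
Since every base adds ≥2°C, Tm only increases with n, so the threshold is first crossed at n = 27.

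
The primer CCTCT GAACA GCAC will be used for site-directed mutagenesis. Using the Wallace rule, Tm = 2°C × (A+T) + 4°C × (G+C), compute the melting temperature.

44°C

Scanning the sequence gives A=4, T=2, C=6, G=2.
AT pairs contribute 6, GC pairs contribute 8.
Tm = 2(6) + 4(8) = 12 + 32 = 44°C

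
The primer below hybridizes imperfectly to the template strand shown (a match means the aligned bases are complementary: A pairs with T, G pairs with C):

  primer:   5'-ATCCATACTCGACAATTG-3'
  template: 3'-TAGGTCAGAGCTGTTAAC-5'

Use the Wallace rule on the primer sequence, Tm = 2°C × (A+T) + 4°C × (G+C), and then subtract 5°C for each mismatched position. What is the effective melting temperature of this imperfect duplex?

40°C

Primer base counts: A=6, T=5, G=2, C=5 → A+T=11, G+C=7
Perfect-match Tm = 2(11) + 4(7) = 22 + 28 = 50°C
Mismatches (positions where the bases are not complementary): 2 (at positions 6, 7)
Effective Tm = 50 − 2×5 = 50 − 10 = 40°C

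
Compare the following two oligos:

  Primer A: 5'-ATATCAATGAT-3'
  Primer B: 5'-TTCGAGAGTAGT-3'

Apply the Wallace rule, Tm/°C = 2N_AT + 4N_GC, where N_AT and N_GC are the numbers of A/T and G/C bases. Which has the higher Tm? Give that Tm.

Primer A: A+T=9, G+C=2 → Tm = 2(9)+4(2) = 26°C
Primer B: A+T=7, G+C=5 → Tm = 2(7)+4(5) = 34°C
26°C vs 34°C → primer B is higher.

Primer B, 34°C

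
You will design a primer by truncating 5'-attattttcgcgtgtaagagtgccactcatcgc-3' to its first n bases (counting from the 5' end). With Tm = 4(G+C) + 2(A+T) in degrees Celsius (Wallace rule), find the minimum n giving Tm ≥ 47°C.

First 17 bases: ATTATTTTCGCGTGTAA → Tm = 44°C (< 47°C)
First 18 bases: ATTATTTTCGCGTGTAAG → Tm = 48°C (≥ 47°C)
Each additional base adds 2°C (A/T) or 4°C (G/C), so Tm is non-decreasing in n; n = 18 is the first length to reach 47°C.

n = 18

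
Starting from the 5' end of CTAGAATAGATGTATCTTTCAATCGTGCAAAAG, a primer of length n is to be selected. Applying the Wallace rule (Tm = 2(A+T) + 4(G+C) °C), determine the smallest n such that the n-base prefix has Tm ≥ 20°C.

n = 8

First 7 bases: CTAGAAT → Tm = 18°C (< 20°C)
First 8 bases: CTAGAATA → Tm = 20°C (≥ 20°C)
Each additional base adds 2°C (A/T) or 4°C (G/C), so Tm is non-decreasing in n; n = 8 is the first length to reach 20°C.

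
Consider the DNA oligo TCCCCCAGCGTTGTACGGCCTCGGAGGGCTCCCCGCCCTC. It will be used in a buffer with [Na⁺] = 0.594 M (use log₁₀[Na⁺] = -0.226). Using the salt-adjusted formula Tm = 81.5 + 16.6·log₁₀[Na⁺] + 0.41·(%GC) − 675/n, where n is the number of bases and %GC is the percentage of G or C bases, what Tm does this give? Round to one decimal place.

Length n = 40. Scanning the sequence gives G=11, T=7, C=19, A=3.
G+C = 30, so %GC = 30/40 × 100 = 75%
Salt term: 16.6 × (-0.226) = -3.752
GC term: 0.41 × 75 = 30.75; length term: −675/40 = −16.875
Tm = 81.5 + (-3.752) + 30.75 − 16.875 = 91.623 → 91.6°C

91.6°C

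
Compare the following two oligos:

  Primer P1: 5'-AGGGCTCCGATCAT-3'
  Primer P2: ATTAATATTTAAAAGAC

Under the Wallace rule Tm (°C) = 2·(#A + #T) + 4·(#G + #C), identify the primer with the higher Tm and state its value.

Primer P1, 44°C

Primer P1: A+T=6, G+C=8 → Tm = 2(6)+4(8) = 44°C
Primer P2: A+T=15, G+C=2 → Tm = 2(15)+4(2) = 38°C
44°C vs 38°C → primer P1 is higher.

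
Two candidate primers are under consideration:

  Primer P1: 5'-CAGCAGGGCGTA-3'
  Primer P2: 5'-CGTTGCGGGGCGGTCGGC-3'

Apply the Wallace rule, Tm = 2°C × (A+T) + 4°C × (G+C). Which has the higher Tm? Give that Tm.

Primer P1: A+T=4, G+C=8 → Tm = 2(4)+4(8) = 40°C
Primer P2: A+T=3, G+C=15 → Tm = 2(3)+4(15) = 66°C
40°C vs 66°C → primer P2 is higher.

Primer P2, 66°C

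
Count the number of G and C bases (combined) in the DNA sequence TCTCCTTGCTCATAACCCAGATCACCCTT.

14

Base counts: A=6, T=9, G=2, C=12
G+C = 2 + 12 = 14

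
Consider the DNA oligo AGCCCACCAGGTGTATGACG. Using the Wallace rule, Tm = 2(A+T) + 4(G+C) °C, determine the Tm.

64°C

Scanning the sequence gives A=5, G=6, T=3, C=6.
AT pairs contribute 8, GC pairs contribute 12.
Tm = 4·12 + 2·8 = 48 + 16 = 64°C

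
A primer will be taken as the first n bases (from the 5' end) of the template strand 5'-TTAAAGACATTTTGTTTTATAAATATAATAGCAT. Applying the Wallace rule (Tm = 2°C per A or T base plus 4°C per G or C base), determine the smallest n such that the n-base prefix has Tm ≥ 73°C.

First 31 bases: TTAAAGACATTTTGTTTTATAAATATAATAG → Tm = 70°C (< 73°C)
First 32 bases: TTAAAGACATTTTGTTTTATAAATATAATAGC → Tm = 74°C (≥ 73°C)
Each additional base adds 2°C (A/T) or 4°C (G/C), so Tm is non-decreasing in n; n = 32 is the first length to reach 73°C.

n = 32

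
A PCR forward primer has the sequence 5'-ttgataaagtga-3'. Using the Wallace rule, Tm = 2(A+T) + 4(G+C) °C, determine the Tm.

30°C

A=5, T=4, G=3, C=0
So N_AT = 9 and N_GC = 3.
Tm = 2×9 + 4×3 = 30°C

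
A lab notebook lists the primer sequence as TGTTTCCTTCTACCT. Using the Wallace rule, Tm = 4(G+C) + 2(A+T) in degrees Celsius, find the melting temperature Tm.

42°C

C=5, G=1, A=1, T=8
AT pairs contribute 9, GC pairs contribute 6.
Tm = 4·6 + 2·9 = 24 + 18 = 42°C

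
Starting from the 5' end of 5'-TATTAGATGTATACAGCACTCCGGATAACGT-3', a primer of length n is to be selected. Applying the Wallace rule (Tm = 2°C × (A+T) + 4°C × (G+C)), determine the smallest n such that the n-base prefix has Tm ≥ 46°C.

n = 18

First 17 bases: TATTAGATGTATACAGC → Tm = 44°C (< 46°C)
First 18 bases: TATTAGATGTATACAGCA → Tm = 46°C (≥ 46°C)
Since every base adds ≥2°C, Tm only increases with n, so the threshold is first crossed at n = 18.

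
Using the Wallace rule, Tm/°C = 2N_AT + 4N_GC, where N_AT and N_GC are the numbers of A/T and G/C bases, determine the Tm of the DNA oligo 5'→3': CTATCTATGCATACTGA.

Base counts: T=6, G=2, A=5, C=4
AT pairs contribute 11, GC pairs contribute 6.
Tm = 2×11 + 4×6 = 46°C

46°C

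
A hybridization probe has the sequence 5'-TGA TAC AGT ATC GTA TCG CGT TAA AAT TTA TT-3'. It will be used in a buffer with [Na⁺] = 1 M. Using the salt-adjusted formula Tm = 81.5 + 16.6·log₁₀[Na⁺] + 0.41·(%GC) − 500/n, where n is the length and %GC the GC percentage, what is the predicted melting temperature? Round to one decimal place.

77.4°C

Length n = 32. C=4, G=5, T=13, A=10
G+C = 9, so %GC = 9/32 × 100 = 28.125%
Salt term: 16.6 × (0) = 0
GC term: 0.41 × 28.125 = 11.531; length term: −500/32 = −15.625
Tm = 81.5 + (0) + 11.531 − 15.625 = 77.406 → 77.4°C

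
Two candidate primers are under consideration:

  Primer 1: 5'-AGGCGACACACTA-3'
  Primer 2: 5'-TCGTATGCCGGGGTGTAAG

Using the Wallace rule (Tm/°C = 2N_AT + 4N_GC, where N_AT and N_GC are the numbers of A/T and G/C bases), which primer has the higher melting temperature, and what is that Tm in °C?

Primer 2, 60°C

Primer 1: A+T=6, G+C=7 → Tm = 2(6)+4(7) = 40°C
Primer 2: A+T=8, G+C=11 → Tm = 2(8)+4(11) = 60°C
40°C vs 60°C → primer 2 is higher.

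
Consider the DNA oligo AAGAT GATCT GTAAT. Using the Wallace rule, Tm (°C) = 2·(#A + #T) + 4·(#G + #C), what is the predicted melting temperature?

38°C

Scanning the sequence gives G=3, C=1, T=5, A=6.
A+T = 11, G+C = 4
Tm = 2(11) + 4(4) = 22 + 16 = 38°C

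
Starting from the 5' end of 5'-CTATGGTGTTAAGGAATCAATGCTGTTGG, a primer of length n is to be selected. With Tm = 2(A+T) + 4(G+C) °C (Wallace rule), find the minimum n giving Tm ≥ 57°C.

First 21 bases: CTATGGTGTTAAGGAATCAAT → Tm = 56°C (< 57°C)
First 22 bases: CTATGGTGTTAAGGAATCAATG → Tm = 60°C (≥ 57°C)
Each additional base adds 2°C (A/T) or 4°C (G/C), so Tm is non-decreasing in n; n = 22 is the first length to reach 57°C.

n = 22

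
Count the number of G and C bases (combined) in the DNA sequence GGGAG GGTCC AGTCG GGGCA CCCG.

Base counts: A=3, C=7, T=2, G=12
Total G or C: 12 + 7 = 19

19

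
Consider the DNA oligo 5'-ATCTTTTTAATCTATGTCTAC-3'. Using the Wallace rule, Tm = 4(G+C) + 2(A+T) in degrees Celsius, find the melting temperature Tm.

Scanning the sequence gives A=5, T=11, C=4, G=1.
A+T = 16, G+C = 5
Tm = 2×16 + 4×5 = 52°C

52°C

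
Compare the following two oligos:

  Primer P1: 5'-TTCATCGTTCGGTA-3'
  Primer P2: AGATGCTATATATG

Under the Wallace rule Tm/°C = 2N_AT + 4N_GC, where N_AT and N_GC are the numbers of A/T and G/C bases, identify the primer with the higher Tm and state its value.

Primer P1, 40°C

Primer P1: A+T=8, G+C=6 → Tm = 2(8)+4(6) = 40°C
Primer P2: A+T=10, G+C=4 → Tm = 2(10)+4(4) = 36°C
40°C vs 36°C → primer P1 is higher.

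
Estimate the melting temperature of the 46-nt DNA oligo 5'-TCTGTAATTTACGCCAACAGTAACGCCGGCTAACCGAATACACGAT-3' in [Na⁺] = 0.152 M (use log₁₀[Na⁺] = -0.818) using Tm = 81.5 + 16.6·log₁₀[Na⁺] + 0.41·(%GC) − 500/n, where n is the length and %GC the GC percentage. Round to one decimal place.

75.8°C

Length n = 46. Counting bases: C=13, G=8, A=15, T=10
G+C = 21, so %GC = 21/46 × 100 = 45.652%
Salt term: 16.6 × (-0.818) = -13.579
GC term: 0.41 × 45.652 = 18.717; length term: −500/46 = −10.87
Tm = 81.5 + (-13.579) + 18.717 − 10.87 = 75.768 → 75.8°C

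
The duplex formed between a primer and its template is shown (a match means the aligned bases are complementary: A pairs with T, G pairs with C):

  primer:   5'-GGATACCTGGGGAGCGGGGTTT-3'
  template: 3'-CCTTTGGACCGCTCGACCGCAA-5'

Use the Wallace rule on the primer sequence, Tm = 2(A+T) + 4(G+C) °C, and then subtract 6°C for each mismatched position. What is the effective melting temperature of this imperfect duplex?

Primer base counts: A=3, T=5, G=11, C=3 → A+T=8, G+C=14
Perfect-match Tm = 2(8) + 4(14) = 16 + 56 = 72°C
Mismatches (positions where the bases are not complementary): 5 (at positions 4, 11, 16, 19, 20)
Effective Tm = 72 − 5×6 = 72 − 30 = 42°C

42°C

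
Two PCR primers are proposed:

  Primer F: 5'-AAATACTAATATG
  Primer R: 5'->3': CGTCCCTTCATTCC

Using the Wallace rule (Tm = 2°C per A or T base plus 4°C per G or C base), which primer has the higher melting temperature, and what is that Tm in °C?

Primer F: A+T=11, G+C=2 → Tm = 2(11)+4(2) = 30°C
Primer R: A+T=6, G+C=8 → Tm = 2(6)+4(8) = 44°C
30°C vs 44°C → primer R is higher.

Primer R, 44°C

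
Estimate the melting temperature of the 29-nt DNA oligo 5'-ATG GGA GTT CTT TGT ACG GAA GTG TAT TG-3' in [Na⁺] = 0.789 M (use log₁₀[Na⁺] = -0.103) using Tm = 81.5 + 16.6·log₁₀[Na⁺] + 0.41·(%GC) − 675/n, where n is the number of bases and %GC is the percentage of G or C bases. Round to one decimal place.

Length n = 29. Base counts: A=6, T=11, C=2, G=10
G+C = 12, so %GC = 12/29 × 100 = 41.379%
Salt term: 16.6 × (-0.103) = -1.71
GC term: 0.41 × 41.379 = 16.965; length term: −675/29 = −23.276
Tm = 81.5 + (-1.71) + 16.965 − 23.276 = 73.479 → 73.5°C

73.5°C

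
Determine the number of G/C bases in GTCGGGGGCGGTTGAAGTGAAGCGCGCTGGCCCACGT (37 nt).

26

A=5, C=9, G=17, T=6
Total G or C: 17 + 9 = 26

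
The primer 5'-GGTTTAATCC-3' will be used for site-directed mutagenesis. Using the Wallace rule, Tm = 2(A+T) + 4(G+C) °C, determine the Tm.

Base counts: A=2, C=2, T=4, G=2
AT pairs contribute 6, GC pairs contribute 4.
Tm = 2(6) + 4(4) = 12 + 16 = 28°C

28°C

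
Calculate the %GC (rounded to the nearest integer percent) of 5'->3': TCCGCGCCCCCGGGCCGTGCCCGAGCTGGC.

Counting bases: C=15, T=3, A=1, G=11
G+C = 11 + 15 = 26 out of 30 bases
%GC = 26/30 × 100 = 86.67% ≈ 87%

87%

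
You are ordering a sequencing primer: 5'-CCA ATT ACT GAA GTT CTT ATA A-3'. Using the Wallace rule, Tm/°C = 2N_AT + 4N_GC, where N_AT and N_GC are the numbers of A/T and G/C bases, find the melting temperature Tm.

56°C

Base counts: A=8, G=2, T=8, C=4
So N_AT = 16 and N_GC = 6.
Tm = 2(16) + 4(6) = 32 + 24 = 56°C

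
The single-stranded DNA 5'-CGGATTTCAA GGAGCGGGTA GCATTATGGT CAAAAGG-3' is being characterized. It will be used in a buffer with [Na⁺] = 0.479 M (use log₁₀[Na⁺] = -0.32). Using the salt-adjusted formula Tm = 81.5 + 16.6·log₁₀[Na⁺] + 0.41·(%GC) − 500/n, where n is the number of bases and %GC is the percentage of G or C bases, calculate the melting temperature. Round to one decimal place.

82.6°C

Length n = 37. Scanning the sequence gives A=11, T=8, C=5, G=13.
G+C = 18, so %GC = 18/37 × 100 = 48.649%
Salt term: 16.6 × (-0.32) = -5.312
GC term: 0.41 × 48.649 = 19.946; length term: −500/37 = −13.514
Tm = 81.5 + (-5.312) + 19.946 − 13.514 = 82.62 → 82.6°C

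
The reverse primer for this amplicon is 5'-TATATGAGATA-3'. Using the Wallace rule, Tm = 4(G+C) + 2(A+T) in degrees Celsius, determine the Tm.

Counting bases: T=4, C=0, A=5, G=2
So N_AT = 9 and N_GC = 2.
Tm = 2(9) + 4(2) = 18 + 8 = 26°C

26°C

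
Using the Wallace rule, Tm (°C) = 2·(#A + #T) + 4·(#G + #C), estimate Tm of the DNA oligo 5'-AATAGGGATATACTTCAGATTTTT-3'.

60°C

Base counts: A=8, C=2, G=4, T=10
So N_AT = 18 and N_GC = 6.
Tm = 2(18) + 4(6) = 36 + 24 = 60°C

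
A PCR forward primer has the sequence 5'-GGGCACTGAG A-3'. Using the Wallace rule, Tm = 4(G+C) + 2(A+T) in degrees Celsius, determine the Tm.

36°C

G=5, T=1, C=2, A=3
So N_AT = 4 and N_GC = 7.
Tm = 4·7 + 2·4 = 28 + 8 = 36°C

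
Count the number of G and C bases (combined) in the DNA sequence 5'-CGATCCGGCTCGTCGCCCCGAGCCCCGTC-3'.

23

Base counts: G=8, C=15, T=4, A=2
G+C = 8 + 15 = 23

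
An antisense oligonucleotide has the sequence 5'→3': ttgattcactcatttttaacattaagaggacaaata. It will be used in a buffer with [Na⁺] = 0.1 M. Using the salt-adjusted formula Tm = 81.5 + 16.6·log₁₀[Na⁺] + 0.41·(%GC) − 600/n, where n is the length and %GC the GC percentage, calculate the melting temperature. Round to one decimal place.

Length n = 36. Counting bases: C=5, A=14, G=4, T=13
G+C = 9, so %GC = 9/36 × 100 = 25%
Salt term: 16.6 × (-1) = -16.6
GC term: 0.41 × 25 = 10.25; length term: −600/36 = −16.667
Tm = 81.5 + (-16.6) + 10.25 − 16.667 = 58.483 → 58.5°C

58.5°C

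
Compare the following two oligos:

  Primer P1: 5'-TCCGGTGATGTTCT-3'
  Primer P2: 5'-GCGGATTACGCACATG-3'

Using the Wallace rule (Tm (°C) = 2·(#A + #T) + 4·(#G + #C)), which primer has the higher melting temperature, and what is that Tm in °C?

Primer P1: A+T=7, G+C=7 → Tm = 2(7)+4(7) = 42°C
Primer P2: A+T=7, G+C=9 → Tm = 2(7)+4(9) = 50°C
42°C vs 50°C → primer P2 is higher.

Primer P2, 50°C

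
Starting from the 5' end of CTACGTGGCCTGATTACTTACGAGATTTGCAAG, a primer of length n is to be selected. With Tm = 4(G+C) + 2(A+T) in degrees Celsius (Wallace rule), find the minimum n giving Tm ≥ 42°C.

First 12 bases: CTACGTGGCCTG → Tm = 40°C (< 42°C)
First 13 bases: CTACGTGGCCTGA → Tm = 42°C (≥ 42°C)
Since every base adds ≥2°C, Tm only increases with n, so the threshold is first crossed at n = 13.

n = 13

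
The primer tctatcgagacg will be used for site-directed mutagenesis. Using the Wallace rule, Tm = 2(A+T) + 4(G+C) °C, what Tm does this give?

Base counts: C=3, A=3, G=3, T=3
A+T = 6, G+C = 6
Tm = 2(6) + 4(6) = 12 + 24 = 36°C

36°C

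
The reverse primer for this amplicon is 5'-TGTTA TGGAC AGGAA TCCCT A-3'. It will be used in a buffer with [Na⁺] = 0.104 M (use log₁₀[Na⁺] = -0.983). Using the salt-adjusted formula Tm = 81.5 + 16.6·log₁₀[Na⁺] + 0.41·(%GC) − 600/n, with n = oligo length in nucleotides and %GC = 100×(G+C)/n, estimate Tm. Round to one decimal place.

54.2°C

Length n = 21. Scanning the sequence gives C=4, T=6, G=5, A=6.
G+C = 9, so %GC = 9/21 × 100 = 42.857%
Salt term: 16.6 × (-0.983) = -16.318
GC term: 0.41 × 42.857 = 17.571; length term: −600/21 = −28.571
Tm = 81.5 + (-16.318) + 17.571 − 28.571 = 54.182 → 54.2°C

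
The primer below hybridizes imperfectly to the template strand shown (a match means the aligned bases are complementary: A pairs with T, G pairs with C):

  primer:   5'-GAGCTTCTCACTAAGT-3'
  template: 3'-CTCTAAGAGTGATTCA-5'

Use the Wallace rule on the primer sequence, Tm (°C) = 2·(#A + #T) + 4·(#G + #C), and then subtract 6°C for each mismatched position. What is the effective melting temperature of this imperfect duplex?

40°C

Primer base counts: A=4, T=5, G=3, C=4 → A+T=9, G+C=7
Perfect-match Tm = 2(9) + 4(7) = 18 + 28 = 46°C
Mismatches (positions where the bases are not complementary): 1 (at position 4)
Effective Tm = 46 − 1×6 = 46 − 6 = 40°C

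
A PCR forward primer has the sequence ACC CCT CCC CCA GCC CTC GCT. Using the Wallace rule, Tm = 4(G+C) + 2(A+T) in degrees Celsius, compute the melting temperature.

Base counts: G=2, C=14, T=3, A=2
AT pairs contribute 5, GC pairs contribute 16.
Tm = 4·16 + 2·5 = 64 + 10 = 74°C

74°C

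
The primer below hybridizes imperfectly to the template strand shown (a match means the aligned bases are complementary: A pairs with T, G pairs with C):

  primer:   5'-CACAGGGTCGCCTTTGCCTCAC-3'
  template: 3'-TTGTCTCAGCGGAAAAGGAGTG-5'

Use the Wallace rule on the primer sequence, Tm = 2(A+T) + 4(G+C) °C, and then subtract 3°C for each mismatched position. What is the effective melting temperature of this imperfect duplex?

Primer base counts: A=3, T=5, G=5, C=9 → A+T=8, G+C=14
Perfect-match Tm = 2(8) + 4(14) = 16 + 56 = 72°C
Mismatches (positions where the bases are not complementary): 3 (at positions 1, 6, 16)
Effective Tm = 72 − 3×3 = 72 − 9 = 63°C

63°C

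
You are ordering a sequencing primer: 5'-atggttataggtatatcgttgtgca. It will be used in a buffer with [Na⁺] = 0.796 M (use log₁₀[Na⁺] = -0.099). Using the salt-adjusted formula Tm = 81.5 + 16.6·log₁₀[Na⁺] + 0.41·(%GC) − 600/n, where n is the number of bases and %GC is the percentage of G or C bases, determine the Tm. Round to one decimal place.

Length n = 25. Scanning the sequence gives T=10, C=2, G=7, A=6.
G+C = 9, so %GC = 9/25 × 100 = 36%
Salt term: 16.6 × (-0.099) = -1.643
GC term: 0.41 × 36 = 14.76; length term: −600/25 = −24
Tm = 81.5 + (-1.643) + 14.76 − 24 = 70.617 → 70.6°C

70.6°C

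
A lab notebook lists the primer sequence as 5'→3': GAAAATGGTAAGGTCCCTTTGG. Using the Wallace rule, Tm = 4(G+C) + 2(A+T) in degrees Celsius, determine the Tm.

64°C

Counting bases: G=7, T=6, C=3, A=6
So N_AT = 12 and N_GC = 10.
Tm = 2×12 + 4×10 = 64°C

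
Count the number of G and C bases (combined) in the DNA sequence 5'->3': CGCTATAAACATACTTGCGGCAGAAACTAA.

Base counts: A=12, T=6, G=5, C=7
Total G or C: 5 + 7 = 12

12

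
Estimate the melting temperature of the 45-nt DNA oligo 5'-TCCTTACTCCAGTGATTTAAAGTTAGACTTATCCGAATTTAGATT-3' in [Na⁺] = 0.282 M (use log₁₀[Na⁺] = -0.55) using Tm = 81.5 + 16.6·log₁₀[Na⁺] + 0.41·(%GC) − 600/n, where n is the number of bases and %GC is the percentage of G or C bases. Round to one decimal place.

71.8°C

Length n = 45. C=8, G=6, A=13, T=18
G+C = 14, so %GC = 14/45 × 100 = 31.111%
Salt term: 16.6 × (-0.55) = -9.13
GC term: 0.41 × 31.111 = 12.756; length term: −600/45 = −13.333
Tm = 81.5 + (-9.13) + 12.756 − 13.333 = 71.793 → 71.8°C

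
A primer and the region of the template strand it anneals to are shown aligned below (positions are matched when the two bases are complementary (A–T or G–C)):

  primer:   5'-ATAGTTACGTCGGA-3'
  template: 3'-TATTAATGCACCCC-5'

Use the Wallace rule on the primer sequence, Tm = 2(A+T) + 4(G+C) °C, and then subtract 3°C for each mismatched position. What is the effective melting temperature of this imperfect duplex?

31°C

Primer base counts: A=4, T=4, G=4, C=2 → A+T=8, G+C=6
Perfect-match Tm = 2(8) + 4(6) = 16 + 24 = 40°C
Mismatches (positions where the bases are not complementary): 3 (at positions 4, 11, 14)
Effective Tm = 40 − 3×3 = 40 − 9 = 31°C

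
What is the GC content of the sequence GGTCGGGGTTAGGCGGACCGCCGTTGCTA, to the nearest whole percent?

69%

Counting bases: T=6, C=7, G=13, A=3
G+C = 13 + 7 = 20 out of 29 bases
%GC = 20/29 × 100 = 68.97% ≈ 69%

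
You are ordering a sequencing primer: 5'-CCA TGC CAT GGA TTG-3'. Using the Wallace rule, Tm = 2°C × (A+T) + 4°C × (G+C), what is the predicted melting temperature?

T=4, G=4, A=3, C=4
So N_AT = 7 and N_GC = 8.
Tm = 2×7 + 4×8 = 46°C

46°C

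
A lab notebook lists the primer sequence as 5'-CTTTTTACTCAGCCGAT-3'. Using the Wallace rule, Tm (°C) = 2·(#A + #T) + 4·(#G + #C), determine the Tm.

48°C

Scanning the sequence gives C=5, G=2, T=7, A=3.
A+T = 10, G+C = 7
Tm = 2(10) + 4(7) = 20 + 28 = 48°C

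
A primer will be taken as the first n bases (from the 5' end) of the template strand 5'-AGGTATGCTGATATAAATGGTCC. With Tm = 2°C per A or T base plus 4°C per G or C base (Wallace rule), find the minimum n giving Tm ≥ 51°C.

First 19 bases: AGGTATGCTGATATAAATG → Tm = 50°C (< 51°C)
First 20 bases: AGGTATGCTGATATAAATGG → Tm = 54°C (≥ 51°C)
Each additional base adds 2°C (A/T) or 4°C (G/C), so Tm is non-decreasing in n; n = 20 is the first length to reach 51°C.

n = 20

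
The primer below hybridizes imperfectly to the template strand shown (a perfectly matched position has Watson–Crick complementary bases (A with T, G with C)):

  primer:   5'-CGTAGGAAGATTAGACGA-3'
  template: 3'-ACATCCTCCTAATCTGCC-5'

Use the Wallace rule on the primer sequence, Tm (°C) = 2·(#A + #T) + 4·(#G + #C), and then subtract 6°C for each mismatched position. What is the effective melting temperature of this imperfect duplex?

Primer base counts: A=7, T=3, G=6, C=2 → A+T=10, G+C=8
Perfect-match Tm = 2(10) + 4(8) = 20 + 32 = 52°C
Mismatches (positions where the bases are not complementary): 3 (at positions 1, 8, 18)
Effective Tm = 52 − 3×6 = 52 − 18 = 34°C

34°C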